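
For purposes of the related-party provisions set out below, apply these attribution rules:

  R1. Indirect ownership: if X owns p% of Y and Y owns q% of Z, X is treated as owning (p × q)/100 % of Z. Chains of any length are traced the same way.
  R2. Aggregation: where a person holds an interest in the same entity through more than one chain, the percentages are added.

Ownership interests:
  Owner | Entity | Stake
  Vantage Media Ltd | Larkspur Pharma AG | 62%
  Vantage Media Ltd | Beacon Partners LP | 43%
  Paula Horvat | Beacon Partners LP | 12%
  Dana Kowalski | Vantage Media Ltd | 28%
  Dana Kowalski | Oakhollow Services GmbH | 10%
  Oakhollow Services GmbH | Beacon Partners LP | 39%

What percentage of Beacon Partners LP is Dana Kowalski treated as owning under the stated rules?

Chain via Vantage Media Ltd (R1): 28% × 43% = 12.04% of Beacon Partners LP.
Chain via Oakhollow Services GmbH (R1): 10% × 39% = 3.9% of Beacon Partners LP.
Aggregating (R2): 12.04% + 3.9% = 15.94%.

15.94%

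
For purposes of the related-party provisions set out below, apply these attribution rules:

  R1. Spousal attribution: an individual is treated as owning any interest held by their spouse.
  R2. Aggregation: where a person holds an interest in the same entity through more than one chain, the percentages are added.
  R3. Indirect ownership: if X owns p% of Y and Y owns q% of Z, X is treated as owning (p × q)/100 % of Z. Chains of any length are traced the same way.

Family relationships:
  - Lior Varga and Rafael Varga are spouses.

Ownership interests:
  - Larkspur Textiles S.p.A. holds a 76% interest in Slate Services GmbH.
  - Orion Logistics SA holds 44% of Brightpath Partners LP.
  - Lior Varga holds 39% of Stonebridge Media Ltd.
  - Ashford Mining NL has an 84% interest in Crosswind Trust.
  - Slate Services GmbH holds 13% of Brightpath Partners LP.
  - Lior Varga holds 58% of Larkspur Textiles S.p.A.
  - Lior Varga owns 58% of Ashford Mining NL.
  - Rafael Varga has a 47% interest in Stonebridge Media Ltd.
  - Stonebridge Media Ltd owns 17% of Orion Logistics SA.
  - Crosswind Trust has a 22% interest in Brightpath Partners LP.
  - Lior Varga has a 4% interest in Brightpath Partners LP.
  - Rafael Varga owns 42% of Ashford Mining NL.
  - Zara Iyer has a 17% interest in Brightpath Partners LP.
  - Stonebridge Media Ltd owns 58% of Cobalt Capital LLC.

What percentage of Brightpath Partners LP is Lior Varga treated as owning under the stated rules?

34.6432%

By spousal attribution (R1), Lior Varga is treated as also owning Rafael Varga's interest in Stonebridge Media Ltd, giving 39% + 47% = 86%.
By spousal attribution (R1), Lior Varga is treated as also owning Rafael Varga's interest in Ashford Mining NL, giving 58% + 42% = 100%.
Chain via Stonebridge Media Ltd → Orion Logistics SA (R3): 86% × 17% × 44% = 6.4328% of Brightpath Partners LP.
Chain via Larkspur Textiles S.p.A. → Slate Services GmbH (R3): 58% × 76% × 13% = 5.7304% of Brightpath Partners LP.
Chain via Ashford Mining NL → Crosswind Trust (R3): 100% × 84% × 22% = 18.48% of Brightpath Partners LP.
Direct interest in Brightpath Partners LP: 4%.
Aggregating (R2): 6.4328% + 5.7304% + 18.48% + 4% = 34.6432%.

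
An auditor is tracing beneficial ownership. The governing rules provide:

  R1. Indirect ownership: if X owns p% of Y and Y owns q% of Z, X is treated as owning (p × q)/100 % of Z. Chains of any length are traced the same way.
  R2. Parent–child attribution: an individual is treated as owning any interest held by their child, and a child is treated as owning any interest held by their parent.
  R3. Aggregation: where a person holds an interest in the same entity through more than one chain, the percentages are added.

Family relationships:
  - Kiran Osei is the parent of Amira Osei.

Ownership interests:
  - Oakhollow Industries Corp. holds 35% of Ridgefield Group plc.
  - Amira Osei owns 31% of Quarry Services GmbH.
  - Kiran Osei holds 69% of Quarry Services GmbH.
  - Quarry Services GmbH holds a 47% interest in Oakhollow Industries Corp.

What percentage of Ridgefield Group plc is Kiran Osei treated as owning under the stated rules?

16.45%

By parent–child attribution (R2), Kiran Osei is treated as also owning Amira Osei's interest in Quarry Services GmbH, giving 69% + 31% = 100%.
Chain via Quarry Services GmbH → Oakhollow Industries Corp. (R1): 100% × 47% × 35% = 16.45% of Ridgefield Group plc.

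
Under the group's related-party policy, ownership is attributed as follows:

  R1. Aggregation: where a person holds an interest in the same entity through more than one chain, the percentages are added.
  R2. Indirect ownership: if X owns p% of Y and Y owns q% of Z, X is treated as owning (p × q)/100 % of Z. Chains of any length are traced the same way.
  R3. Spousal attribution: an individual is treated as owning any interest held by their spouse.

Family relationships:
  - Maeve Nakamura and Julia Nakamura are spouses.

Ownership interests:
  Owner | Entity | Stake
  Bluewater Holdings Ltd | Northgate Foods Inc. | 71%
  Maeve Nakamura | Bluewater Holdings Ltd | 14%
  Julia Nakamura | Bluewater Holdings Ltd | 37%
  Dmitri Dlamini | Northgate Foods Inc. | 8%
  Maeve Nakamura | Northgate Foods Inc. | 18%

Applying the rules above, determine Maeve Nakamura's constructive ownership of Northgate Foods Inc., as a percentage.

54.21%

By spousal attribution (R3), Maeve Nakamura is treated as also owning Julia Nakamura's interest in Bluewater Holdings Ltd, giving 14% + 37% = 51%.
Chain via Bluewater Holdings Ltd (R2): 51% × 71% = 36.21% of Northgate Foods Inc.
Direct interest in Northgate Foods Inc: 18%.
Aggregating (R1): 36.21% + 18% = 54.21%.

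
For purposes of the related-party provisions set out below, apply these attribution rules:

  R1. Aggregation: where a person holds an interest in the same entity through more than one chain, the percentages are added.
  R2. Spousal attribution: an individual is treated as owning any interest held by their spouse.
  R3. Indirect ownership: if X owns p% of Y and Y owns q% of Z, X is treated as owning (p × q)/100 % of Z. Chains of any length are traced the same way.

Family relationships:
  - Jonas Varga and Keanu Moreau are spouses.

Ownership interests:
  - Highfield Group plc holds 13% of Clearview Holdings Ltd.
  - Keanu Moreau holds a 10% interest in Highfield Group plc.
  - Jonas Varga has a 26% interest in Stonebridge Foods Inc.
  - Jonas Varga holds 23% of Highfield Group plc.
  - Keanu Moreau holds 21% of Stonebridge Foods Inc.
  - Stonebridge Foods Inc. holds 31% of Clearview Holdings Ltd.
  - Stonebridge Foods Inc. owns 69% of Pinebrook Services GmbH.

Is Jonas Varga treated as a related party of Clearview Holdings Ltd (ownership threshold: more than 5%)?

Yes

By spousal attribution (R2), Jonas Varga is treated as also owning Keanu Moreau's interest in Highfield Group plc, giving 23% + 10% = 33%.
By spousal attribution (R2), Jonas Varga is treated as also owning Keanu Moreau's interest in Stonebridge Foods Inc, giving 26% + 21% = 47%.
Chain via Highfield Group plc (R3): 33% × 13% = 4.29% of Clearview Holdings Ltd.
Chain via Stonebridge Foods Inc. (R3): 47% × 31% = 14.57% of Clearview Holdings Ltd.
Aggregating (R1): 4.29% + 14.57% = 18.86%.
18.86% exceeds the 5% threshold, so Jonas is a related party to Clearview Holdings Ltd.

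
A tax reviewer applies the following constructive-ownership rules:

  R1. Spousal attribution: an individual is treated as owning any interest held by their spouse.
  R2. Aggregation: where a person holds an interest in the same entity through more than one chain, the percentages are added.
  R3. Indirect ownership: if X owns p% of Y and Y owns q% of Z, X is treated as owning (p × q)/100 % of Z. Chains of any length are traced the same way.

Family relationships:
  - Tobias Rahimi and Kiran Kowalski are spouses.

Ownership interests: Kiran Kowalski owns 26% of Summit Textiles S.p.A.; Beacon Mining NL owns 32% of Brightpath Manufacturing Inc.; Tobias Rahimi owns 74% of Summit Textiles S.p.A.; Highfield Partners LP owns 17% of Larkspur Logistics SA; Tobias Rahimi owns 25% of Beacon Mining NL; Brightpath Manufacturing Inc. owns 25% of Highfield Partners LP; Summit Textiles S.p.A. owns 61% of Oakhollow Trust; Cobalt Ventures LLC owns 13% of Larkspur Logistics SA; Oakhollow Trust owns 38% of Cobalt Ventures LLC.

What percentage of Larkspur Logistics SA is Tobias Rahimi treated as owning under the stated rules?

3.3534%

By spousal attribution (R1), Tobias Rahimi is treated as also owning Kiran Kowalski's interest in Summit Textiles S.p.A, giving 74% + 26% = 100%.
Chain via Beacon Mining NL → Brightpath Manufacturing Inc. → Highfield Partners LP (R3): 25% × 32% × 25% × 17% = 0.34% of Larkspur Logistics SA.
Chain via Summit Textiles S.p.A. → Oakhollow Trust → Cobalt Ventures LLC (R3): 100% × 61% × 38% × 13% = 3.0134% of Larkspur Logistics SA.
Aggregating (R2): 0.34% + 3.0134% = 3.3534%.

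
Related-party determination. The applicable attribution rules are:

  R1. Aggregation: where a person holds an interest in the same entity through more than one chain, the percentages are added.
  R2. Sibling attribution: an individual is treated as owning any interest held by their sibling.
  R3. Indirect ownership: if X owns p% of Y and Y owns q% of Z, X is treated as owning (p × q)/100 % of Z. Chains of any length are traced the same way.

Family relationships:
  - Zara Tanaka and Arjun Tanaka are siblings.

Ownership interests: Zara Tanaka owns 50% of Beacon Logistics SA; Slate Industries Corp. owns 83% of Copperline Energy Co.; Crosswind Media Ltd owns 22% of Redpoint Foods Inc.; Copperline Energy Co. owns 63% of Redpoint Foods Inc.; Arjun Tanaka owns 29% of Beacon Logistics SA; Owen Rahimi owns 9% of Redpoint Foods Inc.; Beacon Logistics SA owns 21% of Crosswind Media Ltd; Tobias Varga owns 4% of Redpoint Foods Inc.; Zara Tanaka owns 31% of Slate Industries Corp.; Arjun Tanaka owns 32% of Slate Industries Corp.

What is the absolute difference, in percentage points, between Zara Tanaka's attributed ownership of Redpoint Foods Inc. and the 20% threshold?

By sibling attribution (R2), Zara Tanaka is treated as also owning Arjun Tanaka's interest in Slate Industries Corp, giving 31% + 32% = 63%.
By sibling attribution (R2), Zara Tanaka is treated as also owning Arjun Tanaka's interest in Beacon Logistics SA, giving 50% + 29% = 79%.
Chain via Slate Industries Corp. → Copperline Energy Co. (R3): 63% × 83% × 63% = 32.9427% of Redpoint Foods Inc.
Chain via Beacon Logistics SA → Crosswind Media Ltd (R3): 79% × 21% × 22% = 3.6498% of Redpoint Foods Inc.
Aggregating (R1): 32.9427% + 3.6498% = 36.5925%.
36.5925% exceeds the 20% threshold by 16.5925 percentage points.

16.5925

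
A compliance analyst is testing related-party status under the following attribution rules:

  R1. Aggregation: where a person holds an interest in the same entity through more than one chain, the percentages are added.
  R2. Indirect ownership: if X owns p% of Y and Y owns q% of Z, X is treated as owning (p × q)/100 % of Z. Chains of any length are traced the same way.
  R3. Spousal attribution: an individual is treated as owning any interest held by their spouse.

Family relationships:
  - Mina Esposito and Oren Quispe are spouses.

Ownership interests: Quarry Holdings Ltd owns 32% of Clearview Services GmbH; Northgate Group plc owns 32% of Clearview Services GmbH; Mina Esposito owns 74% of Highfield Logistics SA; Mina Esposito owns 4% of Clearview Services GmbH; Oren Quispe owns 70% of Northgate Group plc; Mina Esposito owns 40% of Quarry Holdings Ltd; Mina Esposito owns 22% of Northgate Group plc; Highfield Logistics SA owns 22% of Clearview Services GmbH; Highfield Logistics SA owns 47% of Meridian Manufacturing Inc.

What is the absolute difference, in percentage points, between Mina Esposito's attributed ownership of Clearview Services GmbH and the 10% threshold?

52.52

By spousal attribution (R3), Mina Esposito is treated as also owning Oren Quispe's interest in Northgate Group plc, giving 22% + 70% = 92%.
Chain via Northgate Group plc (R2): 92% × 32% = 29.44% of Clearview Services GmbH.
Chain via Highfield Logistics SA (R2): 74% × 22% = 16.28% of Clearview Services GmbH.
Chain via Quarry Holdings Ltd (R2): 40% × 32% = 12.8% of Clearview Services GmbH.
Direct interest in Clearview Services GmbH: 4%.
Aggregating (R1): 29.44% + 16.28% + 12.8% + 4% = 62.52%.
62.52% exceeds the 10% threshold by 52.52 percentage points.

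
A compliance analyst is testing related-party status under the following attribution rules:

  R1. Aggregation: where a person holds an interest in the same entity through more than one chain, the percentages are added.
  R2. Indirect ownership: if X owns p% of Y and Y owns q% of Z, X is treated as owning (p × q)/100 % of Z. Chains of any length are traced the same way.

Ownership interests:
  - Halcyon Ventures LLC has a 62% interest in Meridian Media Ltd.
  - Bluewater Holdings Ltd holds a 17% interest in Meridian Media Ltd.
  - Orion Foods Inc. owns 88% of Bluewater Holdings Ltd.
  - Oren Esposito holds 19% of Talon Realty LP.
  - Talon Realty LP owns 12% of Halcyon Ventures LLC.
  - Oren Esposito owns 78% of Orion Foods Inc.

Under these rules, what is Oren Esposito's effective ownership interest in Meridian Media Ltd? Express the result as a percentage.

13.0824%

Chain via Talon Realty LP → Halcyon Ventures LLC (R2): 19% × 12% × 62% = 1.4136% of Meridian Media Ltd.
Chain via Orion Foods Inc. → Bluewater Holdings Ltd (R2): 78% × 88% × 17% = 11.6688% of Meridian Media Ltd.
Aggregating (R1): 1.4136% + 11.6688% = 13.0824%.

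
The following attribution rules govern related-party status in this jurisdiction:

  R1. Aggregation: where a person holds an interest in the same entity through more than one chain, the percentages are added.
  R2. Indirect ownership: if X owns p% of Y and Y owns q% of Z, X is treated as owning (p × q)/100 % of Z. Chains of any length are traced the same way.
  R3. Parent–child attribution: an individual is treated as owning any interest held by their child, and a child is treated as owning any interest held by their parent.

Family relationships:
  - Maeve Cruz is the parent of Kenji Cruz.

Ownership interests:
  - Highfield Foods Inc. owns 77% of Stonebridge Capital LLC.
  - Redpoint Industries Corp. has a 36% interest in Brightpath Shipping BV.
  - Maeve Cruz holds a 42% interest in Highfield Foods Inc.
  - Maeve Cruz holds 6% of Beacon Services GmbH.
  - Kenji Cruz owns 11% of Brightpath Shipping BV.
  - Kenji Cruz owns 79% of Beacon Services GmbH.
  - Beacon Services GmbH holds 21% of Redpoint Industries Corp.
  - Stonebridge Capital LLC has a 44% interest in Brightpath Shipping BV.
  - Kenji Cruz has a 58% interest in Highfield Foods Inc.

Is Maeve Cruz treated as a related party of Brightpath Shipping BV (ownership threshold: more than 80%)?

By parent–child attribution (R3), Maeve Cruz is treated as also owning Kenji Cruz's interest in Beacon Services GmbH, giving 6% + 79% = 85%.
By parent–child attribution (R3), Maeve Cruz is treated as also owning Kenji Cruz's interest in Highfield Foods Inc, giving 42% + 58% = 100%.
By parent–child attribution (R3), Maeve Cruz is treated as owning Kenji Cruz's 11% interest in Brightpath Shipping BV.
Chain via Beacon Services GmbH → Redpoint Industries Corp. (R2): 85% × 21% × 36% = 6.426% of Brightpath Shipping BV.
Chain via Highfield Foods Inc. → Stonebridge Capital LLC (R2): 100% × 77% × 44% = 33.88% of Brightpath Shipping BV.
Direct interest in Brightpath Shipping BV: 11%.
Aggregating (R1): 6.426% + 33.88% + 11% = 51.306%.
51.306% does not exceed the 80% threshold, so Maeve is not a related party to Brightpath Shipping BV.

No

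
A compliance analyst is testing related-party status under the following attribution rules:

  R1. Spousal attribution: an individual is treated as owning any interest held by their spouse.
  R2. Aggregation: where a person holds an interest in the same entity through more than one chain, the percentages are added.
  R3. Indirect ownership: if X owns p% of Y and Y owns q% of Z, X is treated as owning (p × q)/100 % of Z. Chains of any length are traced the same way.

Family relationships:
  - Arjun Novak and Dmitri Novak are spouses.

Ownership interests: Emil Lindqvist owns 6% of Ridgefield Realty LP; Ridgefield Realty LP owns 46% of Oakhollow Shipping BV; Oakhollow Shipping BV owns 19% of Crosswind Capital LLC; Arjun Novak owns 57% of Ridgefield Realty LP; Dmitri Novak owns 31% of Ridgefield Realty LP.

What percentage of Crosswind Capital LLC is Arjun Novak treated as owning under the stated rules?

By spousal attribution (R1), Arjun Novak is treated as also owning Dmitri Novak's interest in Ridgefield Realty LP, giving 57% + 31% = 88%.
Chain via Ridgefield Realty LP → Oakhollow Shipping BV (R3): 88% × 46% × 19% = 7.6912% of Crosswind Capital LLC.

7.6912%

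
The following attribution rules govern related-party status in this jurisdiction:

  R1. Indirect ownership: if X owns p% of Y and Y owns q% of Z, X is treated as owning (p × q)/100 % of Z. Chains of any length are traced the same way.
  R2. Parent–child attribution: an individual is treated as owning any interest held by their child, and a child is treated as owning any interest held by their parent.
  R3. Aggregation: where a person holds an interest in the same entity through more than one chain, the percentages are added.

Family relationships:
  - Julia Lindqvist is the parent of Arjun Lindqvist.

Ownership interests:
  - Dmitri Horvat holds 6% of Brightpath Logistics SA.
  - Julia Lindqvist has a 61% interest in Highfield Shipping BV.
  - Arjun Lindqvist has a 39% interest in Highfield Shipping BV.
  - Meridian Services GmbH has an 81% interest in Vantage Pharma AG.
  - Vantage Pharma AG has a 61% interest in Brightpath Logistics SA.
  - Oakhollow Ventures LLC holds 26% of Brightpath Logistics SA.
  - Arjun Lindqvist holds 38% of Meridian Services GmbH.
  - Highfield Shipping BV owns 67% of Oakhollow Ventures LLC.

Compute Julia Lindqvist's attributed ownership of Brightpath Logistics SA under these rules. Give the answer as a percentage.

36.1958%

By parent–child attribution (R2), Julia Lindqvist is treated as also owning Arjun Lindqvist's interest in Highfield Shipping BV, giving 61% + 39% = 100%.
By parent–child attribution (R2), Julia Lindqvist is treated as owning Arjun Lindqvist's 38% interest in Meridian Services GmbH.
Chain via Highfield Shipping BV → Oakhollow Ventures LLC (R1): 100% × 67% × 26% = 17.42% of Brightpath Logistics SA.
Chain via Meridian Services GmbH → Vantage Pharma AG (R1): 38% × 81% × 61% = 18.7758% of Brightpath Logistics SA.
Aggregating (R3): 17.42% + 18.7758% = 36.1958%.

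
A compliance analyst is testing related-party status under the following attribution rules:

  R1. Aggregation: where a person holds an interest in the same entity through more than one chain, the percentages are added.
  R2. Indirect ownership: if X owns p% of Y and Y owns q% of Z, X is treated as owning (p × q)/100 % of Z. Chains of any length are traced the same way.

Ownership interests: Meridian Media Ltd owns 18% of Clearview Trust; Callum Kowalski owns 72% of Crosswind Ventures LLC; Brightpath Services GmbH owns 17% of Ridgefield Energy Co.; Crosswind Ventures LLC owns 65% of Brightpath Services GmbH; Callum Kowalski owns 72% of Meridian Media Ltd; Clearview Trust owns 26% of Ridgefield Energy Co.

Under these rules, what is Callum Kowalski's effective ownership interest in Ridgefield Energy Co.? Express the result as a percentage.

11.3256%

Chain via Crosswind Ventures LLC → Brightpath Services GmbH (R2): 72% × 65% × 17% = 7.956% of Ridgefield Energy Co.
Chain via Meridian Media Ltd → Clearview Trust (R2): 72% × 18% × 26% = 3.3696% of Ridgefield Energy Co.
Aggregating (R1): 7.956% + 3.3696% = 11.3256%.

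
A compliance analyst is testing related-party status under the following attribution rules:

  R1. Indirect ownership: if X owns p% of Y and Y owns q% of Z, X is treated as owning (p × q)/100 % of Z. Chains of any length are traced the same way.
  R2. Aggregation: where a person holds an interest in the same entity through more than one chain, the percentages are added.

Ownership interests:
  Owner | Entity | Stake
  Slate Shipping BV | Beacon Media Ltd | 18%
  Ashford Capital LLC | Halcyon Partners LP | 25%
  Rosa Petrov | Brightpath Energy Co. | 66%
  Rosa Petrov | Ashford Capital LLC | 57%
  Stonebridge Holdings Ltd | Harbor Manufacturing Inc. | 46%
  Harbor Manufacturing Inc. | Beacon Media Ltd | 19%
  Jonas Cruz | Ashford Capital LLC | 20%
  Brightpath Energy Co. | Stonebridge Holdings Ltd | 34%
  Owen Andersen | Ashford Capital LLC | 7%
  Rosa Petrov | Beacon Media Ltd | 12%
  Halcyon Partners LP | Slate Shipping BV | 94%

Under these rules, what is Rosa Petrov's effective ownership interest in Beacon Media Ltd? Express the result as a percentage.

16.372356%

Chain via Ashford Capital LLC → Halcyon Partners LP → Slate Shipping BV (R1): 57% × 25% × 94% × 18% = 2.4111% of Beacon Media Ltd.
Chain via Brightpath Energy Co. → Stonebridge Holdings Ltd → Harbor Manufacturing Inc. (R1): 66% × 34% × 46% × 19% = 1.961256% of Beacon Media Ltd.
Direct interest in Beacon Media Ltd: 12%.
Aggregating (R2): 2.4111% + 1.961256% + 12% = 16.372356%.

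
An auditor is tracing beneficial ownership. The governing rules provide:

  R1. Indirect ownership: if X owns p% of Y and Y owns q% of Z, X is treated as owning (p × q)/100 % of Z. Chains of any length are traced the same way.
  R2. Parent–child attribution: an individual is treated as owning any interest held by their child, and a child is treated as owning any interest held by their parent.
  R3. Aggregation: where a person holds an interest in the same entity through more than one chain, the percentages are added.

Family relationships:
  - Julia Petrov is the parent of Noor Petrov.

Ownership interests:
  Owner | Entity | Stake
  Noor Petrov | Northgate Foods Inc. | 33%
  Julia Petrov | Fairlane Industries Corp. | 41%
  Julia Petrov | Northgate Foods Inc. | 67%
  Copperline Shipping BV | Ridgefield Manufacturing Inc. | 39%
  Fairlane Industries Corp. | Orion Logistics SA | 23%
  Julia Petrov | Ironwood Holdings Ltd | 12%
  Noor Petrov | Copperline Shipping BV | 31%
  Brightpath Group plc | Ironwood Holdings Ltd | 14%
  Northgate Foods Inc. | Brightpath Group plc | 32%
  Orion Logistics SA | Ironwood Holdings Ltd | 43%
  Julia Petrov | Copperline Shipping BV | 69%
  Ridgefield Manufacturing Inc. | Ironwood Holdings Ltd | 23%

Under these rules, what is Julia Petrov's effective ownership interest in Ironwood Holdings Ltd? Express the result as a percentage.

29.5049%

By parent–child attribution (R2), Julia Petrov is treated as also owning Noor Petrov's interest in Copperline Shipping BV, giving 69% + 31% = 100%.
By parent–child attribution (R2), Julia Petrov is treated as also owning Noor Petrov's interest in Northgate Foods Inc, giving 67% + 33% = 100%.
Chain via Fairlane Industries Corp. → Orion Logistics SA (R1): 41% × 23% × 43% = 4.0549% of Ironwood Holdings Ltd.
Chain via Copperline Shipping BV → Ridgefield Manufacturing Inc. (R1): 100% × 39% × 23% = 8.97% of Ironwood Holdings Ltd.
Chain via Northgate Foods Inc. → Brightpath Group plc (R1): 100% × 32% × 14% = 4.48% of Ironwood Holdings Ltd.
Direct interest in Ironwood Holdings Ltd: 12%.
Aggregating (R3): 4.0549% + 8.97% + 4.48% + 12% = 29.5049%.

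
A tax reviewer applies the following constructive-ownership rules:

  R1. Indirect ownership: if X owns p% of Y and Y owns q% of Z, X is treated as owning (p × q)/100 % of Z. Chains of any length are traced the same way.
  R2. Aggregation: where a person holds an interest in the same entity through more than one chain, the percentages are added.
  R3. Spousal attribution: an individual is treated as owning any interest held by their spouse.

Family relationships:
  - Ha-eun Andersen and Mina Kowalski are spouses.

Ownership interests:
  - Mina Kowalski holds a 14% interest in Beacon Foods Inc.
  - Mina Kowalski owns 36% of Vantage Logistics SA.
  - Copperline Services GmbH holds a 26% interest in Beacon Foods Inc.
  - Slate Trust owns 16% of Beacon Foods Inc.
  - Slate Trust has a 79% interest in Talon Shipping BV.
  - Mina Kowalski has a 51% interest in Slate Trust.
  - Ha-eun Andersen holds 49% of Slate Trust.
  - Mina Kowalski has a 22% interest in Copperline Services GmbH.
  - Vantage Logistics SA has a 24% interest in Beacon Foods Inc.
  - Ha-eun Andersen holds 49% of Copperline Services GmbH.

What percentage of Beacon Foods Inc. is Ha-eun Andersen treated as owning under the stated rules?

By spousal attribution (R3), Ha-eun Andersen is treated as also owning Mina Kowalski's interest in Copperline Services GmbH, giving 49% + 22% = 71%.
By spousal attribution (R3), Ha-eun Andersen is treated as also owning Mina Kowalski's interest in Slate Trust, giving 49% + 51% = 100%.
By spousal attribution (R3), Ha-eun Andersen is treated as owning Mina Kowalski's 36% interest in Vantage Logistics SA.
By spousal attribution (R3), Ha-eun Andersen is treated as owning Mina Kowalski's 14% interest in Beacon Foods Inc.
Chain via Copperline Services GmbH (R1): 71% × 26% = 18.46% of Beacon Foods Inc.
Chain via Slate Trust (R1): 100% × 16% = 16% of Beacon Foods Inc.
Chain via Vantage Logistics SA (R1): 36% × 24% = 8.64% of Beacon Foods Inc.
Direct interest in Beacon Foods Inc: 14%.
Aggregating (R2): 18.46% + 16% + 8.64% + 14% = 57.1%.

57.1%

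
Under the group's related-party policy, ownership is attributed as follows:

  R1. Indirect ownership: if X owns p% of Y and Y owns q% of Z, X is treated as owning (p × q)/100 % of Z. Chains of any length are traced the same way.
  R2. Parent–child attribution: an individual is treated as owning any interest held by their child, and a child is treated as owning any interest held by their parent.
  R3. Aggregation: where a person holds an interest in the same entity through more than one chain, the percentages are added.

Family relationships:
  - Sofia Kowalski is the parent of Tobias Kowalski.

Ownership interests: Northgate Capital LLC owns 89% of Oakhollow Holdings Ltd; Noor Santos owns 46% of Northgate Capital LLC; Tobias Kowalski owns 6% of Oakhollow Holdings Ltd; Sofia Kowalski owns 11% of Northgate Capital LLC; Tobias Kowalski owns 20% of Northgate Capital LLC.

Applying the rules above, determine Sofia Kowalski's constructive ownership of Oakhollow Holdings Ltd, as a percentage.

33.59%

By parent–child attribution (R2), Sofia Kowalski is treated as also owning Tobias Kowalski's interest in Northgate Capital LLC, giving 11% + 20% = 31%.
By parent–child attribution (R2), Sofia Kowalski is treated as owning Tobias Kowalski's 6% interest in Oakhollow Holdings Ltd.
Chain via Northgate Capital LLC (R1): 31% × 89% = 27.59% of Oakhollow Holdings Ltd.
Direct interest in Oakhollow Holdings Ltd: 6%.
Aggregating (R3): 27.59% + 6% = 33.59%.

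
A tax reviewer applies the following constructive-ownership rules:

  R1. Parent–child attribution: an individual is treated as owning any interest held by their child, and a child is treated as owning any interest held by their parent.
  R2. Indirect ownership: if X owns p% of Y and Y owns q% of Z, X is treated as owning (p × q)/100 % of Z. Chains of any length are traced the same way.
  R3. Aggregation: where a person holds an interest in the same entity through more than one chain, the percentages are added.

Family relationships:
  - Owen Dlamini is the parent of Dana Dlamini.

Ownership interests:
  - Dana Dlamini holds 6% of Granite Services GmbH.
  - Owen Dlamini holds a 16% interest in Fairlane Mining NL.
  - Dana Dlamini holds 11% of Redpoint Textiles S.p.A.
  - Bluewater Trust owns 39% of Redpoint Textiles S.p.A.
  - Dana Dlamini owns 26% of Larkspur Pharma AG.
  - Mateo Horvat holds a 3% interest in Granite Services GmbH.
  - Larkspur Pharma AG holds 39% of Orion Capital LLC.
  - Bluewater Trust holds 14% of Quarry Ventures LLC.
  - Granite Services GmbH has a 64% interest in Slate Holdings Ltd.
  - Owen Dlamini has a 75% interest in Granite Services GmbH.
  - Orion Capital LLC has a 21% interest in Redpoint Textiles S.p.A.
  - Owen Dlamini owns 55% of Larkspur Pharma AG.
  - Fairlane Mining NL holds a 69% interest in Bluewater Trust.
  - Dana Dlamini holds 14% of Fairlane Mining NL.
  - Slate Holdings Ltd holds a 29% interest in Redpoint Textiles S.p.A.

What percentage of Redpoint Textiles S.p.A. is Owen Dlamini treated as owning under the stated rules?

By parent–child attribution (R1), Owen Dlamini is treated as also owning Dana Dlamini's interest in Granite Services GmbH, giving 75% + 6% = 81%.
By parent–child attribution (R1), Owen Dlamini is treated as also owning Dana Dlamini's interest in Fairlane Mining NL, giving 16% + 14% = 30%.
By parent–child attribution (R1), Owen Dlamini is treated as also owning Dana Dlamini's interest in Larkspur Pharma AG, giving 55% + 26% = 81%.
By parent–child attribution (R1), Owen Dlamini is treated as owning Dana Dlamini's 11% interest in Redpoint Textiles S.p.A.
Chain via Granite Services GmbH → Slate Holdings Ltd (R2): 81% × 64% × 29% = 15.0336% of Redpoint Textiles S.p.A.
Chain via Fairlane Mining NL → Bluewater Trust (R2): 30% × 69% × 39% = 8.073% of Redpoint Textiles S.p.A.
Chain via Larkspur Pharma AG → Orion Capital LLC (R2): 81% × 39% × 21% = 6.6339% of Redpoint Textiles S.p.A.
Direct interest in Redpoint Textiles S.p.A: 11%.
Aggregating (R3): 15.0336% + 8.073% + 6.6339% + 11% = 40.7405%.

40.7405%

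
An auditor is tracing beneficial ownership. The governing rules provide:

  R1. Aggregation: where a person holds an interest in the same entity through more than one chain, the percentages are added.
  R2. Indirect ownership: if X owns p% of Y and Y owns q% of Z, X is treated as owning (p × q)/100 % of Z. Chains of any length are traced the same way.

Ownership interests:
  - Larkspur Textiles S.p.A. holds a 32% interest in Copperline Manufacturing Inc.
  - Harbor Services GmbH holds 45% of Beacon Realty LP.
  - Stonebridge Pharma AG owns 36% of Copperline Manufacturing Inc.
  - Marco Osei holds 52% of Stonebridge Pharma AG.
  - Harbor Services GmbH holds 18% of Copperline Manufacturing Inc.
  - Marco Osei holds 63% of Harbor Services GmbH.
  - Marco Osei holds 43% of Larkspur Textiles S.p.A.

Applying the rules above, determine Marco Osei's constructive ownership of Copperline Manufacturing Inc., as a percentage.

43.82%

Chain via Harbor Services GmbH (R2): 63% × 18% = 11.34% of Copperline Manufacturing Inc.
Chain via Larkspur Textiles S.p.A. (R2): 43% × 32% = 13.76% of Copperline Manufacturing Inc.
Chain via Stonebridge Pharma AG (R2): 52% × 36% = 18.72% of Copperline Manufacturing Inc.
Aggregating (R1): 11.34% + 13.76% + 18.72% = 43.82%.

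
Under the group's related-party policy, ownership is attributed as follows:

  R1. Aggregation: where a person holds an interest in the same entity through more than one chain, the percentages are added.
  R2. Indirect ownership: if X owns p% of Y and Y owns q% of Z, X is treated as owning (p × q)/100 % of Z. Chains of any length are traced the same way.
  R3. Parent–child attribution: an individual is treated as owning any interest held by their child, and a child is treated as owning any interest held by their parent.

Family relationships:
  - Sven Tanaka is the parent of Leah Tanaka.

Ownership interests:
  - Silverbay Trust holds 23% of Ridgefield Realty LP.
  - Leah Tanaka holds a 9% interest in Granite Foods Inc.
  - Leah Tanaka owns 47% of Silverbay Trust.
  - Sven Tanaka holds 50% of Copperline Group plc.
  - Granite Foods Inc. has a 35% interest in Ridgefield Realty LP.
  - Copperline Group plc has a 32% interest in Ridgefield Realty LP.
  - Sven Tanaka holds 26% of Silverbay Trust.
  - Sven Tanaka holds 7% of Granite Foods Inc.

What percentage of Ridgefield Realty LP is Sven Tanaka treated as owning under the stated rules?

38.39%

By parent–child attribution (R3), Sven Tanaka is treated as also owning Leah Tanaka's interest in Granite Foods Inc, giving 7% + 9% = 16%.
By parent–child attribution (R3), Sven Tanaka is treated as also owning Leah Tanaka's interest in Silverbay Trust, giving 26% + 47% = 73%.
Chain via Copperline Group plc (R2): 50% × 32% = 16% of Ridgefield Realty LP.
Chain via Granite Foods Inc. (R2): 16% × 35% = 5.6% of Ridgefield Realty LP.
Chain via Silverbay Trust (R2): 73% × 23% = 16.79% of Ridgefield Realty LP.
Aggregating (R1): 16% + 5.6% + 16.79% = 38.39%.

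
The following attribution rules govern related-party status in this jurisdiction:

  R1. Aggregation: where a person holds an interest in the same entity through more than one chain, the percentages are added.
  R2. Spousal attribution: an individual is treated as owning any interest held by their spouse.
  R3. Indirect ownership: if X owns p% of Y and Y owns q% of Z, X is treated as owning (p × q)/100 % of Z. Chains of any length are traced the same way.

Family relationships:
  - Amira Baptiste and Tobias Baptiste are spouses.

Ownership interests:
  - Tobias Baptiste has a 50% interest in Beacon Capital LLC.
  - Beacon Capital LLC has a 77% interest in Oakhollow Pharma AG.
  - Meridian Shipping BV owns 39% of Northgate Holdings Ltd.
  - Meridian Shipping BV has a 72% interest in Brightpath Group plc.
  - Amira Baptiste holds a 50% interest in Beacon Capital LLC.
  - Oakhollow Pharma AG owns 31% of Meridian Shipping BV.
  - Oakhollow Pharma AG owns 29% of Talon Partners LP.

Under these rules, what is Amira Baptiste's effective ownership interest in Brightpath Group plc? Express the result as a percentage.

By spousal attribution (R2), Amira Baptiste is treated as also owning Tobias Baptiste's interest in Beacon Capital LLC, giving 50% + 50% = 100%.
Chain via Beacon Capital LLC → Oakhollow Pharma AG → Meridian Shipping BV (R3): 100% × 77% × 31% × 72% = 17.1864% of Brightpath Group plc.

17.1864%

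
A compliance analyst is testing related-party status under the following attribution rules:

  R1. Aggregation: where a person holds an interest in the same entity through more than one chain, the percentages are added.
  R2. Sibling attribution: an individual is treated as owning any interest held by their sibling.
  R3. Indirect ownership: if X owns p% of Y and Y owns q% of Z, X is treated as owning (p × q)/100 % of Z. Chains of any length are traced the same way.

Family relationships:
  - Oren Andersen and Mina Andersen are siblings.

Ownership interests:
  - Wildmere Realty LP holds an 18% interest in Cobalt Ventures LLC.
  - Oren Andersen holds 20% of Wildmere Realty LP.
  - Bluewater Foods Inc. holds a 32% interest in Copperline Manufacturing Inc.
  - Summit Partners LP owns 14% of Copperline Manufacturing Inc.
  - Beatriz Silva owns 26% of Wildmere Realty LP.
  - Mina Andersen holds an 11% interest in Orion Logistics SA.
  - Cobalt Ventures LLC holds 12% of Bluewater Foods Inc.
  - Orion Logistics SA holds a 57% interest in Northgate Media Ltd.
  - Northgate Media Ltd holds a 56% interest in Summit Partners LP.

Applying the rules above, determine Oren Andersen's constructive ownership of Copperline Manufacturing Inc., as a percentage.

By sibling attribution (R2), Oren Andersen is treated as owning Mina Andersen's 11% interest in Orion Logistics SA.
Chain via Wildmere Realty LP → Cobalt Ventures LLC → Bluewater Foods Inc. (R3): 20% × 18% × 12% × 32% = 0.13824% of Copperline Manufacturing Inc.
Chain via Orion Logistics SA → Northgate Media Ltd → Summit Partners LP (R3): 11% × 57% × 56% × 14% = 0.491568% of Copperline Manufacturing Inc.
Aggregating (R1): 0.13824% + 0.491568% = 0.629808%.

0.629808%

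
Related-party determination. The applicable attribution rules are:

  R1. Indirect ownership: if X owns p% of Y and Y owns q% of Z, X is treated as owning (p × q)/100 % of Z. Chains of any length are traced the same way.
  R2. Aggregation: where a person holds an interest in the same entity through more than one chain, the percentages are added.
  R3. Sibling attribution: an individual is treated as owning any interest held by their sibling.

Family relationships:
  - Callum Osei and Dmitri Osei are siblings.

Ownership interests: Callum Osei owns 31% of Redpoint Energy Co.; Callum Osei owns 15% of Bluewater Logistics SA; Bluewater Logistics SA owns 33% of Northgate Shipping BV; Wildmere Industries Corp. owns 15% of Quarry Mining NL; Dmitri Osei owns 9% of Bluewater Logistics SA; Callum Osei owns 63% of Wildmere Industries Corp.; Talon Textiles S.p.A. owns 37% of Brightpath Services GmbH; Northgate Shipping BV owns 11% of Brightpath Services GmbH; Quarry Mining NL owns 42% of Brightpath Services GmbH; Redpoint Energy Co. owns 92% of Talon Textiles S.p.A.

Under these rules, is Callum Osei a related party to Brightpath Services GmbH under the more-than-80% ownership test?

By sibling attribution (R3), Callum Osei is treated as also owning Dmitri Osei's interest in Bluewater Logistics SA, giving 15% + 9% = 24%.
Chain via Bluewater Logistics SA → Northgate Shipping BV (R1): 24% × 33% × 11% = 0.8712% of Brightpath Services GmbH.
Chain via Redpoint Energy Co. → Talon Textiles S.p.A. (R1): 31% × 92% × 37% = 10.5524% of Brightpath Services GmbH.
Chain via Wildmere Industries Corp. → Quarry Mining NL (R1): 63% × 15% × 42% = 3.969% of Brightpath Services GmbH.
Aggregating (R2): 0.8712% + 10.5524% + 3.969% = 15.3926%.
15.3926% does not exceed the 80% threshold, so Callum is not a related party to Brightpath Services GmbH.

No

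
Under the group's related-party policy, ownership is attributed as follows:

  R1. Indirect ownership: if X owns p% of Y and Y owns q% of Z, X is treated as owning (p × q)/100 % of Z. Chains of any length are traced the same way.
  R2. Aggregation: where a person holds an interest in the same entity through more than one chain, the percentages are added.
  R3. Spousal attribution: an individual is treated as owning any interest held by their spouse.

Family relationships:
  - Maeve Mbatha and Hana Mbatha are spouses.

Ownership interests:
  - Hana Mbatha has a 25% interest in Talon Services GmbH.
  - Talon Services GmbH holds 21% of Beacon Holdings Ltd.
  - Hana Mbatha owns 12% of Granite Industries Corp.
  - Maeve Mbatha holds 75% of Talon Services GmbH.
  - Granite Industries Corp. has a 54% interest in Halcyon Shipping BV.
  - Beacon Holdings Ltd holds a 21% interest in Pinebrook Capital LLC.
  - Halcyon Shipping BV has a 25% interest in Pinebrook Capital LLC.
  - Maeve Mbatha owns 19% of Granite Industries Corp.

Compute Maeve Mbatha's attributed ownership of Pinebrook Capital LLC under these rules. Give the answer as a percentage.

By spousal attribution (R3), Maeve Mbatha is treated as also owning Hana Mbatha's interest in Granite Industries Corp, giving 19% + 12% = 31%.
By spousal attribution (R3), Maeve Mbatha is treated as also owning Hana Mbatha's interest in Talon Services GmbH, giving 75% + 25% = 100%.
Chain via Granite Industries Corp. → Halcyon Shipping BV (R1): 31% × 54% × 25% = 4.185% of Pinebrook Capital LLC.
Chain via Talon Services GmbH → Beacon Holdings Ltd (R1): 100% × 21% × 21% = 4.41% of Pinebrook Capital LLC.
Aggregating (R2): 4.185% + 4.41% = 8.595%.

8.595%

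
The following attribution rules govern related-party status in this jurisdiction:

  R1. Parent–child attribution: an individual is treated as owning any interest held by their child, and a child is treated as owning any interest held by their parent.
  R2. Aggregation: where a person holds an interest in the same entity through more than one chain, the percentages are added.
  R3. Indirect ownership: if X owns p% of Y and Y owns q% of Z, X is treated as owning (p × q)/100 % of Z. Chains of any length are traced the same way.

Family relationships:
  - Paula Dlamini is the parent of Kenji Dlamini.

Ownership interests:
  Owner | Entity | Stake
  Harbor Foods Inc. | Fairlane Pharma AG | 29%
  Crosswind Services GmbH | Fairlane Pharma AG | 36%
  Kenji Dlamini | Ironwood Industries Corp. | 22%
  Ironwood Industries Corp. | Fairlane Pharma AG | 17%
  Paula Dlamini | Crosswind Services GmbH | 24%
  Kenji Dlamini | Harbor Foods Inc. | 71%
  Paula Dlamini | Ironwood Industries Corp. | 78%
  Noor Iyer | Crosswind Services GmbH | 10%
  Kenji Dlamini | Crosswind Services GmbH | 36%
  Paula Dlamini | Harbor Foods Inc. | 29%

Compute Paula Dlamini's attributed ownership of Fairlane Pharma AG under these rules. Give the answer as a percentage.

By parent–child attribution (R1), Paula Dlamini is treated as also owning Kenji Dlamini's interest in Harbor Foods Inc, giving 29% + 71% = 100%.
By parent–child attribution (R1), Paula Dlamini is treated as also owning Kenji Dlamini's interest in Crosswind Services GmbH, giving 24% + 36% = 60%.
By parent–child attribution (R1), Paula Dlamini is treated as also owning Kenji Dlamini's interest in Ironwood Industries Corp, giving 78% + 22% = 100%.
Chain via Harbor Foods Inc. (R3): 100% × 29% = 29% of Fairlane Pharma AG.
Chain via Crosswind Services GmbH (R3): 60% × 36% = 21.6% of Fairlane Pharma AG.
Chain via Ironwood Industries Corp. (R3): 100% × 17% = 17% of Fairlane Pharma AG.
Aggregating (R2): 29% + 21.6% + 17% = 67.6%.

67.6%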